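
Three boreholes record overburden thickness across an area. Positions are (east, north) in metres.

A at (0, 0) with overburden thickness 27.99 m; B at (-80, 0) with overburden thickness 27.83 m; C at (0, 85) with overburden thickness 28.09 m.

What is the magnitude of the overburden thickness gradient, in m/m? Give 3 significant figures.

0.00232 m/m

∂d/∂x = (27.83 − 27.99) / (-80 − 0) = +0.002000
∂d/∂y = (28.09 − 27.99) / (85 − 0) = +0.001176
|∇f| = √(0.002000² + 0.001176²) = 0.00232 m/m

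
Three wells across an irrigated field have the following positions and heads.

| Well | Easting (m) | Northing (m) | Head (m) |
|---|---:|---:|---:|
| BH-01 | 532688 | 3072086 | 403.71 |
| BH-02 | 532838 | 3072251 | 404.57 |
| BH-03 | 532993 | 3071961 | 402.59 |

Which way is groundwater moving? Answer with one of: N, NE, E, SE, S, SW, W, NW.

With h = a·x + b·y + c and BH-01 as origin, the differences give:
  150·a + 165·b = +0.86
  305·a + (-125)·b = -1.12
Eliminate b (×(-125) and ×165, subtract): -69075·a = 77.300 → a = ∂h/∂x = -0.001119
Back-substitute: b = ∂h/∂y = +0.006229.
Flow = −∇h = (+0.001119 east, -0.006229 north), which points south.

S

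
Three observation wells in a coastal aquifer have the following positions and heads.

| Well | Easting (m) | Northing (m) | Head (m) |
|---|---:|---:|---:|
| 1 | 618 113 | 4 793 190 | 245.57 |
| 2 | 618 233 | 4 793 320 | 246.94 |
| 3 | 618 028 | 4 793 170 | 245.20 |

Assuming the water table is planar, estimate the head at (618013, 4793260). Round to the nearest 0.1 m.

Differences from 1: to 2 (Δx, Δy, Δh) = (120, 130, +1.37); to 3 = (-85, -20, -0.37).
Determinant of the coordinate differences = 120·(-20) − (-85)·130 = 8650.
∂h/∂x = [(+1.37)·(-20) − (-0.37)·130] / 8650 = +0.002393
∂h/∂y = [120·(-0.37) − (-85)·(+1.37)] / 8650 = +0.008329
h(618013, 4793260) = 245.57 + (+0.002393)·(-100) + (+0.008329)·(70) = 245.57 -0.239 +0.583 = 245.914 m.

245.9 m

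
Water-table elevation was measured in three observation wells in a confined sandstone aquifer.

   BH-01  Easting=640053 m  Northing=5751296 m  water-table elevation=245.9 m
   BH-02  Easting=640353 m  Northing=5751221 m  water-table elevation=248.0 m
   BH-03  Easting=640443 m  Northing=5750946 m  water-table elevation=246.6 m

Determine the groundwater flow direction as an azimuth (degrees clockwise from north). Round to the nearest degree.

228°

With h = a·x + b·y + c and BH-01 as origin, the differences give:
  300·a + (-75)·b = +2.1
  390·a + (-350)·b = +0.7
Eliminate b (×(-350) and ×(-75), subtract): -75750·a = -682.50 → a = ∂h/∂x = +0.009010
Back-substitute: b = ∂h/∂y = +0.008040.
Flow direction (−∇h) has components (-0.009010 E, -0.008040 N).
Azimuth = atan2(E, N) = atan2(-0.009010, -0.008040) = 228.3° ≈ 228°.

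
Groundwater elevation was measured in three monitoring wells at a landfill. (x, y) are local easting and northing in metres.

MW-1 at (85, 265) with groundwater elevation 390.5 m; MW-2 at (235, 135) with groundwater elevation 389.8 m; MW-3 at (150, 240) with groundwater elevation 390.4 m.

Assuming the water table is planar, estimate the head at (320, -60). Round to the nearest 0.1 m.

388.6 m

With h = a·x + b·y + c and MW-1 as origin, the differences give:
  150·a + (-130)·b = -0.7
  65·a + (-25)·b = -0.1
Eliminate b (×(-25) and ×(-130), subtract): 4700·a = 4.50 → a = ∂h/∂x = +0.0009574
Back-substitute: b = ∂h/∂y = +0.006489.
h(320, -60) = 390.5 + (+0.0009574)·(235) + (+0.006489)·(-325) = 390.5 +0.225 -2.109 = 388.616 m.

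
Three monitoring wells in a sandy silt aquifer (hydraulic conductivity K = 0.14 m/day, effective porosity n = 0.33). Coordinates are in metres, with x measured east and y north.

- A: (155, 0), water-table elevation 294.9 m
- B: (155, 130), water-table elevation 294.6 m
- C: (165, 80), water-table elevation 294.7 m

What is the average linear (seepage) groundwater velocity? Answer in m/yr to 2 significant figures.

Three-point gradient (reference A): Δ to B = (0, 130, -0.3), Δ to C = (10, 80, -0.2).
∂h/∂x = -0.001538, ∂h/∂y = -0.002308 (det = -1300).
|∇h| = √(-0.001538² + -0.002308²) = 0.002774
Seepage velocity v = K·i/n = 0.14 × 0.002774 / 0.33 = 0.001177 m/day = 0.4299 m/yr.

0.43 m/yr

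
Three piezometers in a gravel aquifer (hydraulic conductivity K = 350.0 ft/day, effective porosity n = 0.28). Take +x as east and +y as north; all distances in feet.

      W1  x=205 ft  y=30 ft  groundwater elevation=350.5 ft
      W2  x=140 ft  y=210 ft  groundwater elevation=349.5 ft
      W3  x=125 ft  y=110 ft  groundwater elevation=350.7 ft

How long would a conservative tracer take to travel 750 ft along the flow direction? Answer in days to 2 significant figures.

Differences from W1: to W2 (Δx, Δy, Δh) = (-65, 180, -1.0); to W3 = (-80, 80, +0.2).
Determinant of the coordinate differences = (-65)·80 − (-80)·180 = 9200.
∂h/∂x = [(-1.0)·80 − (+0.2)·180] / 9200 = -0.01261
∂h/∂y = [(-65)·(+0.2) − (-80)·(-1.0)] / 9200 = -0.01011
|∇h| = √(-0.01261² + -0.01011²) = 0.01616
Seepage velocity v = K·i/n = 350.0 × 0.01616 / 0.28 = 20.2 ft/day.
t = 750 / 20.2 = 37.13 days.

37 days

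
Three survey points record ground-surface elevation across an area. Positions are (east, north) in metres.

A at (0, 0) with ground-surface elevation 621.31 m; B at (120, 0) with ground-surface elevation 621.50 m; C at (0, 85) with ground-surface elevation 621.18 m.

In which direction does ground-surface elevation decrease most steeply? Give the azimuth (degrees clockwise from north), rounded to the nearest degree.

314°

∂z/∂x = (621.50 − 621.31) / (120 − 0) = +0.001583
∂z/∂y = (621.18 − 621.31) / (85 − 0) = -0.001529
Steepest decrease is along −∇f: components (-0.001583 E, +0.001529 N).
Azimuth = atan2(-0.001583, +0.001529) = 314.0° ≈ 314°.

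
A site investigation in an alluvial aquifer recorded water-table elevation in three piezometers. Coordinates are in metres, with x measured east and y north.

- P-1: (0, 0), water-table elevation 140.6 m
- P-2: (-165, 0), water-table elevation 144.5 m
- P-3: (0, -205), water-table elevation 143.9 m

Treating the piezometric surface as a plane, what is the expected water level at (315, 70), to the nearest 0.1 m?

∂h/∂x = (144.5 − 140.6) / (-165 − 0) = -0.02364
∂h/∂y = (143.9 − 140.6) / (-205 − 0) = -0.01610
h(315, 70) = 140.6 + (-0.02364)·(315) + (-0.01610)·(70) = 140.6 -7.445 -1.127 = 132.028 m.

132.0 m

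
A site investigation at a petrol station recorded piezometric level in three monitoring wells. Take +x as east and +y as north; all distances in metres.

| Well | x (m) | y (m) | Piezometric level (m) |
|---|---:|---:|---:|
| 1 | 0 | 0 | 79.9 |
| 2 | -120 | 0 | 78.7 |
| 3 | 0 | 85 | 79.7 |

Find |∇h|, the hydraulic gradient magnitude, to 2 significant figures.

∂h/∂x = (78.7 − 79.9) / (-120 − 0) = +0.01000
∂h/∂y = (79.7 − 79.9) / (85 − 0) = -0.002353
|∇h| = √(0.01000² + -0.002353²) = 0.01027

0.010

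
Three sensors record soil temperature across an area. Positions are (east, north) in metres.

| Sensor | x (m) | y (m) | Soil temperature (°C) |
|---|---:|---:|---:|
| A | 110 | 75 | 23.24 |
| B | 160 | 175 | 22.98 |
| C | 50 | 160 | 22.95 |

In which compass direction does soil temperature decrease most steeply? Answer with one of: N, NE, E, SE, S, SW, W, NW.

N

With T = a·x + b·y + c and A as origin, the differences give:
  50·a + 100·b = -0.26
  (-60)·a + 85·b = -0.29
Eliminate b (×85 and ×100, subtract): 10250·a = 6.900 → a = ∂T/∂x = +0.0006732
Back-substitute: b = ∂T/∂y = -0.002937.
Steepest decrease is along −∇f = (-0.0006732 E, +0.002937 N) → north.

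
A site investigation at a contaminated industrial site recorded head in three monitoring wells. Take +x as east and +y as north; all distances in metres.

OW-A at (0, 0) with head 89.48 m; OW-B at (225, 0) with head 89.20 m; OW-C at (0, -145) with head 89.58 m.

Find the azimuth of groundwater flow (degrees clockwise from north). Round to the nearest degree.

061°

∂h/∂x = (89.20 − 89.48) / (225 − 0) = -0.001244
∂h/∂y = (89.58 − 89.48) / (-145 − 0) = -0.0006897
Flow direction (−∇h) has components (+0.001244 E, +0.0006897 N).
Azimuth = atan2(E, N) = atan2(+0.001244, +0.0006897) = 61.0° ≈ 061°.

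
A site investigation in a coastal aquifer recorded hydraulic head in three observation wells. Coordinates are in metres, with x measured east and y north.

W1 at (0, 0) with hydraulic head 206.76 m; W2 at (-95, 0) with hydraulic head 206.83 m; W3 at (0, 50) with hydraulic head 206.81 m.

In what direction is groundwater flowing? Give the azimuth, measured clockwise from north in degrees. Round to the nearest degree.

144°

∂h/∂x = (206.83 − 206.76) / (-95 − 0) = -0.0007368
∂h/∂y = (206.81 − 206.76) / (50 − 0) = +0.001000
Flow direction (−∇h) has components (+0.0007368 E, -0.001000 N).
Azimuth = atan2(E, N) = atan2(+0.0007368, -0.001000) = 143.6° ≈ 144°.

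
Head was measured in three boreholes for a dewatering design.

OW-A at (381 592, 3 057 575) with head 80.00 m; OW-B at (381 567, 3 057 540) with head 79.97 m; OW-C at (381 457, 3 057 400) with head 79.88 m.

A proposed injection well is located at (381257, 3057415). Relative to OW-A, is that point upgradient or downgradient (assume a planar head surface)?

Taking OW-A as reference: OW-B−OW-A = (-25, -35, -0.03); OW-C−OW-A = (-135, -175, -0.12).
Determinant of the coordinate differences = (-25)·(-175) − (-135)·(-35) = -350.
∂h/∂x = [(-0.03)·(-175) − (-0.12)·(-35)] / -350 = -0.003000
∂h/∂y = [(-25)·(-0.12) − (-135)·(-0.03)] / -350 = +0.003000
Head at (381257, 3057415) = 80.00 + (-0.003000)·(-335) + (+0.003000)·(-160) = 80.53 m.
That is higher than the 80.00 m at OW-A, so the point is upgradient.

upgradient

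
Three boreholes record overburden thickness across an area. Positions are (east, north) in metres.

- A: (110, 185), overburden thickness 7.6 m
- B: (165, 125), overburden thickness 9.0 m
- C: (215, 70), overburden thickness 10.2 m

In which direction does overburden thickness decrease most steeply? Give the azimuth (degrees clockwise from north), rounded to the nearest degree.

With d = a·x + b·y + c and A as origin, the differences give:
  55·a + (-60)·b = +1.4
  105·a + (-115)·b = +2.6
Eliminate b (×(-115) and ×(-60), subtract): -25·a = -5.00 → a = ∂d/∂x = +0.2000
Back-substitute: b = ∂d/∂y = +0.1600.
Steepest decrease is along −∇f: components (-0.2000 E, -0.1600 N).
Azimuth = atan2(-0.2000, -0.1600) = 231.3° ≈ 231°.

231°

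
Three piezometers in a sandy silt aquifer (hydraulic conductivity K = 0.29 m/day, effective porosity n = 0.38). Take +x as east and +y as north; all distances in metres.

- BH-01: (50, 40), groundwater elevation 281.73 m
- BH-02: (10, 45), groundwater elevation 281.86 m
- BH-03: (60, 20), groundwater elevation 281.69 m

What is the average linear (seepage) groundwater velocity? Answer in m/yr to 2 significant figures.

Differences from BH-01: to BH-02 (Δx, Δy, Δh) = (-40, 5, +0.13); to BH-03 = (10, -20, -0.04).
Determinant of the coordinate differences = (-40)·(-20) − 10·5 = 750.
∂h/∂x = [(+0.13)·(-20) − (-0.04)·5] / 750 = -0.003200
∂h/∂y = [(-40)·(-0.04) − 10·(+0.13)] / 750 = +0.0004000
|∇h| = √(-0.003200² + 0.0004000²) = 0.003225
Seepage velocity v = K·i/n = 0.29 × 0.003225 / 0.38 = 0.002461 m/day = 0.8989 m/yr.

0.90 m/yr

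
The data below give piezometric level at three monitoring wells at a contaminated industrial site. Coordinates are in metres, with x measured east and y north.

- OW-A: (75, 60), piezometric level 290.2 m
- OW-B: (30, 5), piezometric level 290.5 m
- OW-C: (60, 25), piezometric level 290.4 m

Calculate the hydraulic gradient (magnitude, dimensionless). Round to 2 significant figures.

Taking OW-A as reference: OW-B−OW-A = (-45, -55, +0.3); OW-C−OW-A = (-15, -35, +0.2).
Determinant of the coordinate differences = (-45)·(-35) − (-15)·(-55) = 750.
∂h/∂x = [(+0.3)·(-35) − (+0.2)·(-55)] / 750 = +0.0006667
∂h/∂y = [(-45)·(+0.2) − (-15)·(+0.3)] / 750 = -0.006000
|∇h| = √(0.0006667² + -0.006000²) = 0.006037

0.0060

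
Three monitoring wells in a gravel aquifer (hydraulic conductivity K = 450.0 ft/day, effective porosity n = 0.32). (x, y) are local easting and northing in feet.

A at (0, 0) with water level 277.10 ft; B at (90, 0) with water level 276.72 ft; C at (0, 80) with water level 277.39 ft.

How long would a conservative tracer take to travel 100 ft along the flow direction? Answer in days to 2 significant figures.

∂h/∂x = (276.72 − 277.10) / (90 − 0) = -0.004222
∂h/∂y = (277.39 − 277.10) / (80 − 0) = +0.003625
|∇h| = √(-0.004222² + 0.003625²) = 0.005565
Seepage velocity v = K·i/n = 450.0 × 0.005565 / 0.32 = 7.826 ft/day.
t = 100 / 7.826 = 12.78 days.

13 days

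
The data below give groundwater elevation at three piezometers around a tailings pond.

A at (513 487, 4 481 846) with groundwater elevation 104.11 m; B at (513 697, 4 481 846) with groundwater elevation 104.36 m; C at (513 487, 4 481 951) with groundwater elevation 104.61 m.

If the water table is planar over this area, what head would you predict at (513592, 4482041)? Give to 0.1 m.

105.2 m

∂h/∂x = (104.36 − 104.11) / (513697 − 513487) = +0.001190
∂h/∂y = (104.61 − 104.11) / (4481951 − 4481846) = +0.004762
h(513592, 4482041) = 104.11 + (+0.001190)·(105) + (+0.004762)·(195) = 104.11 +0.125 +0.929 = 105.164 m.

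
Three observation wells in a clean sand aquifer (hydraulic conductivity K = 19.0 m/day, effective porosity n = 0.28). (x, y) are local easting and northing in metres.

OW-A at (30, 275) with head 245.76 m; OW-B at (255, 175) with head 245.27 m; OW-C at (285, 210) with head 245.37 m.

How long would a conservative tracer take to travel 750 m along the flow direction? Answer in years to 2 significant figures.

8.7 years

With h = a·x + b·y + c and OW-A as origin, the differences give:
  225·a + (-100)·b = -0.49
  255·a + (-65)·b = -0.39
Eliminate b (×(-65) and ×(-100), subtract): 10875·a = -7.150 → a = ∂h/∂x = -0.0006575
Back-substitute: b = ∂h/∂y = +0.003421.
|∇h| = √(-0.0006575² + 0.003421²) = 0.003484
Seepage velocity v = K·i/n = 19.0 × 0.003484 / 0.28 = 0.2364 m/day.
t = 750 / 0.2364 = 3173 days = 8.69 years.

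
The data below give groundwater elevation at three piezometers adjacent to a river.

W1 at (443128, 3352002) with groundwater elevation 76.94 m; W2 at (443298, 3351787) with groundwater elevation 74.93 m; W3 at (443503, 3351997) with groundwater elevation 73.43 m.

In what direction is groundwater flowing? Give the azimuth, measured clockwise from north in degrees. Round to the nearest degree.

102°

With h = a·x + b·y + c and W1 as origin, the differences give:
  170·a + (-215)·b = -2.01
  375·a + (-5)·b = -3.51
Eliminate b (×(-5) and ×(-215), subtract): 79775·a = -744.600 → a = ∂h/∂x = -0.009334
Back-substitute: b = ∂h/∂y = +0.001969.
Flow direction (−∇h) has components (+0.009334 E, -0.001969 N).
Azimuth = atan2(E, N) = atan2(+0.009334, -0.001969) = 101.9° ≈ 102°.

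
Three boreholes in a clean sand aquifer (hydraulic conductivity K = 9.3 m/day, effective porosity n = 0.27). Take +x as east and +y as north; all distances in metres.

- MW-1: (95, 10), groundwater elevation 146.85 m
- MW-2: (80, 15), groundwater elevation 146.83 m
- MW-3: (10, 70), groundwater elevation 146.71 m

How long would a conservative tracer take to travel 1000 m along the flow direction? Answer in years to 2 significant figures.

Taking MW-1 as reference: MW-2−MW-1 = (-15, 5, -0.02); MW-3−MW-1 = (-85, 60, -0.14).
Determinant of the coordinate differences = (-15)·60 − (-85)·5 = -475.
∂h/∂x = [(-0.02)·60 − (-0.14)·5] / -475 = +0.001053
∂h/∂y = [(-15)·(-0.14) − (-85)·(-0.02)] / -475 = -0.0008421
|∇h| = √(0.001053² + -0.0008421²) = 0.001348
Seepage velocity v = K·i/n = 9.3 × 0.001348 / 0.27 = 0.04643 m/day.
t = 1000 / 0.04643 = 2.154e+04 days = 59 years.

59 years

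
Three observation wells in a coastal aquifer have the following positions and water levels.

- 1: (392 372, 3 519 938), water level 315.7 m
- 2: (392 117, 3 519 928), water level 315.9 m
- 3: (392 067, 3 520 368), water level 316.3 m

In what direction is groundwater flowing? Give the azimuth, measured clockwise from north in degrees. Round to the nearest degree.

Three-point gradient (reference 1): Δ to 2 = (-255, -10, +0.2), Δ to 3 = (-305, 430, +0.6).
∂h/∂x = -0.0008163, ∂h/∂y = +0.0008163 (det = -112700).
Flow direction (−∇h) has components (+0.0008163 E, -0.0008163 N).
Azimuth = atan2(E, N) = atan2(+0.0008163, -0.0008163) = 135.0° ≈ 135°.

135°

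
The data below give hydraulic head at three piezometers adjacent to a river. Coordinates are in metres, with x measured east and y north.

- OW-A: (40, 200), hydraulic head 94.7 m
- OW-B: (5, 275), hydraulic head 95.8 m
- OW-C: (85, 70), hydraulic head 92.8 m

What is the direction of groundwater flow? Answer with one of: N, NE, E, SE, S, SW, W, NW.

Three-point gradient (reference OW-A): Δ to OW-B = (-35, 75, +1.1), Δ to OW-C = (45, -130, -1.9).
∂h/∂x = -0.0004255, ∂h/∂y = +0.01447 (det = 1175).
Flow = −∇h = (+0.0004255 east, -0.01447 north), which points south.

S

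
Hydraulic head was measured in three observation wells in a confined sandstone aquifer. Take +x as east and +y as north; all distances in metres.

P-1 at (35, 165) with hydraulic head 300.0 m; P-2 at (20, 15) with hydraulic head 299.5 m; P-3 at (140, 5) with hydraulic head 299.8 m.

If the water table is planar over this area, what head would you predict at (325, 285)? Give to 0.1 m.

With h = a·x + b·y + c and P-1 as origin, the differences give:
  (-15)·a + (-150)·b = -0.5
  105·a + (-160)·b = -0.2
Eliminate b (×(-160) and ×(-150), subtract): 18150·a = 50.00 → a = ∂h/∂x = +0.002755
Back-substitute: b = ∂h/∂y = +0.003058.
h(325, 285) = 300.0 + (+0.002755)·(290) + (+0.003058)·(120) = 300.0 +0.799 +0.367 = 301.166 m.

301.2 m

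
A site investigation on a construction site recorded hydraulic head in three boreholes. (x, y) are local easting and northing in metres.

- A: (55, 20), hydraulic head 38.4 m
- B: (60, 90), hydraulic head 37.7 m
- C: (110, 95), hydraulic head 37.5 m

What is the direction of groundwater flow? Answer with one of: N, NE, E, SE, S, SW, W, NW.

N

Differences from A: to B (Δx, Δy, Δh) = (5, 70, -0.7); to C = (55, 75, -0.9).
Solve a·Δx + b·Δy = Δh: det = 5·75 − 55·70 = -3475.
∂h/∂x = [(-0.7)·75 − (-0.9)·70] / -3475 = -0.003022
∂h/∂y = [5·(-0.9) − 55·(-0.7)] / -3475 = -0.009784
Flow = −∇h = (+0.003022 east, +0.009784 north), which points north.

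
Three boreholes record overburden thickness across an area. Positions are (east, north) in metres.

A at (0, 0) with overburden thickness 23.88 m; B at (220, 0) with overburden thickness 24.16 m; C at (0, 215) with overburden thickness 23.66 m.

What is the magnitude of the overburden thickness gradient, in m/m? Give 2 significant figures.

0.0016 m/m

∂d/∂x = (24.16 − 23.88) / (220 − 0) = +0.001273
∂d/∂y = (23.66 − 23.88) / (215 − 0) = -0.001023
|∇f| = √(0.001273² + -0.001023²) = 0.001633 m/m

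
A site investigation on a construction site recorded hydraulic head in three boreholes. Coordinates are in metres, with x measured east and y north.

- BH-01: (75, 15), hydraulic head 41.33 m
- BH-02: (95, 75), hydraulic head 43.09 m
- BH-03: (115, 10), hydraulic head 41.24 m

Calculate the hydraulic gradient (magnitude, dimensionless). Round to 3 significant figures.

0.0289

Differences from BH-01: to BH-02 (Δx, Δy, Δh) = (20, 60, +1.76); to BH-03 = (40, -5, -0.09).
Solve a·Δx + b·Δy = Δh: det = 20·(-5) − 40·60 = -2500.
∂h/∂x = [(+1.76)·(-5) − (-0.09)·60] / -2500 = +0.001360
∂h/∂y = [20·(-0.09) − 40·(+1.76)] / -2500 = +0.02888
|∇h| = √(0.001360² + 0.02888²) = 0.02891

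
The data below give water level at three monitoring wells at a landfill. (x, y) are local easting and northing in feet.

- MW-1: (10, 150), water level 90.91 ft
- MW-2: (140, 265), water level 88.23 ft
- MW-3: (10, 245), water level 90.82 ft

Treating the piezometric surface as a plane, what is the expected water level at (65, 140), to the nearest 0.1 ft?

Taking MW-1 as reference: MW-2−MW-1 = (130, 115, -2.68); MW-3−MW-1 = (0, 95, -0.09).
Solve a·Δx + b·Δy = Δh: det = 130·95 − 0·115 = 12350.
∂h/∂x = [(-2.68)·95 − (-0.09)·115] / 12350 = -0.01978
∂h/∂y = [130·(-0.09) − 0·(-2.68)] / 12350 = -0.0009474
h(65, 140) = 90.91 + (-0.01978)·(55) + (-0.0009474)·(-10) = 90.91 -1.088 +0.009 = 89.832 ft.

89.8 ft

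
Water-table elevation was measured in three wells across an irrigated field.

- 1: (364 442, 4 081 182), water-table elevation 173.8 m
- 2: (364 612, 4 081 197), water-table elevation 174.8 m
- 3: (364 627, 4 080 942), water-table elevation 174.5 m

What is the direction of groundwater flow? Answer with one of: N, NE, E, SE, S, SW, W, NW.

W

Taking 1 as reference: 2−1 = (170, 15, +1.0); 3−1 = (185, -240, +0.7).
Solve a·Δx + b·Δy = Δh: det = 170·(-240) − 185·15 = -43575.
∂h/∂x = [(+1.0)·(-240) − (+0.7)·15] / -43575 = +0.005749
∂h/∂y = [170·(+0.7) − 185·(+1.0)] / -43575 = +0.001515
Flow = −∇h = (-0.005749 east, -0.001515 north), which points west.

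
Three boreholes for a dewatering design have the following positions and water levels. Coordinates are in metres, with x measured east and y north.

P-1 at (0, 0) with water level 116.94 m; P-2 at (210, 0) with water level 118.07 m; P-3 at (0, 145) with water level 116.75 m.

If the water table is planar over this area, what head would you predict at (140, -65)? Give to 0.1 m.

∂h/∂x = (118.07 − 116.94) / (210 − 0) = +0.005381
∂h/∂y = (116.75 − 116.94) / (145 − 0) = -0.001310
h(140, -65) = 116.94 + (+0.005381)·(140) + (-0.001310)·(-65) = 116.94 +0.753 +0.085 = 117.779 m.

117.8 m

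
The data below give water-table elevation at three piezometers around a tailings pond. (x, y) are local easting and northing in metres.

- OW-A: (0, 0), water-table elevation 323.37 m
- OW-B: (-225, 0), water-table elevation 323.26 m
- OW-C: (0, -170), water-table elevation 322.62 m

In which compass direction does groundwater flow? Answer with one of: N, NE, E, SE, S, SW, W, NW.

S

∂h/∂x = (323.26 − 323.37) / (-225 − 0) = +0.0004889
∂h/∂y = (322.62 − 323.37) / (-170 − 0) = +0.004412
Flow = −∇h = (-0.0004889 east, -0.004412 north), which points south.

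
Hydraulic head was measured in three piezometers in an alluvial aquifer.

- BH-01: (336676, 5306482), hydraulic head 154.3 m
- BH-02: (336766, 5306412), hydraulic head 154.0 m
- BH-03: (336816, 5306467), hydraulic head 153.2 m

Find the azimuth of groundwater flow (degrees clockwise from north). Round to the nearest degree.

052°

Taking BH-01 as reference: BH-02−BH-01 = (90, -70, -0.3); BH-03−BH-01 = (140, -15, -1.1).
Determinant of the coordinate differences = 90·(-15) − 140·(-70) = 8450.
∂h/∂x = [(-0.3)·(-15) − (-1.1)·(-70)] / 8450 = -0.008580
∂h/∂y = [90·(-1.1) − 140·(-0.3)] / 8450 = -0.006746
Flow direction (−∇h) has components (+0.008580 E, +0.006746 N).
Azimuth = atan2(E, N) = atan2(+0.008580, +0.006746) = 51.8° ≈ 052°.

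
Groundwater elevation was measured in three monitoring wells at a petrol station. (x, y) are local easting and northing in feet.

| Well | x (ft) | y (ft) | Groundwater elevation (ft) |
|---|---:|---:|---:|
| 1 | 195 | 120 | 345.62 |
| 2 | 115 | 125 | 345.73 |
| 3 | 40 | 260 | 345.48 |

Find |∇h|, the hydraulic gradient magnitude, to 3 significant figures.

Taking 1 as reference: 2−1 = (-80, 5, +0.11); 3−1 = (-155, 140, -0.14).
Determinant of the coordinate differences = (-80)·140 − (-155)·5 = -10425.
∂h/∂x = [(+0.11)·140 − (-0.14)·5] / -10425 = -0.001544
∂h/∂y = [(-80)·(-0.14) − (-155)·(+0.11)] / -10425 = -0.002710
|∇h| = √(-0.001544² + -0.002710²) = 0.003119

0.00312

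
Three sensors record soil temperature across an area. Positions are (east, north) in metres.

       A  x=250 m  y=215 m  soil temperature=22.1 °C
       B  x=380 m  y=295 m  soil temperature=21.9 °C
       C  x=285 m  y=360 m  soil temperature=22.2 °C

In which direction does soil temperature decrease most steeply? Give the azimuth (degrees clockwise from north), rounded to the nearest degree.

118°

Taking A as reference: B−A = (130, 80, -0.2); C−A = (35, 145, +0.1).
Determinant of the coordinate differences = 130·145 − 35·80 = 16050.
∂T/∂x = [(-0.2)·145 − (+0.1)·80] / 16050 = -0.002305
∂T/∂y = [130·(+0.1) − 35·(-0.2)] / 16050 = +0.001246
Steepest decrease is along −∇f: components (+0.002305 E, -0.001246 N).
Azimuth = atan2(+0.002305, -0.001246) = 118.4° ≈ 118°.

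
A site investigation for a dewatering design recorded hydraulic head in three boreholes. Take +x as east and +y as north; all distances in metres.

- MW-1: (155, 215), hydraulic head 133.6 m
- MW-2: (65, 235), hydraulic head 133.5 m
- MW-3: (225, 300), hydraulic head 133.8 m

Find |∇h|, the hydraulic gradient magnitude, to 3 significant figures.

Differences from MW-1: to MW-2 (Δx, Δy, Δh) = (-90, 20, -0.1); to MW-3 = (70, 85, +0.2).
Solve a·Δx + b·Δy = Δh: det = (-90)·85 − 70·20 = -9050.
∂h/∂x = [(-0.1)·85 − (+0.2)·20] / -9050 = +0.001381
∂h/∂y = [(-90)·(+0.2) − 70·(-0.1)] / -9050 = +0.001215
|∇h| = √(0.001381² + 0.001215²) = 0.001839

0.00184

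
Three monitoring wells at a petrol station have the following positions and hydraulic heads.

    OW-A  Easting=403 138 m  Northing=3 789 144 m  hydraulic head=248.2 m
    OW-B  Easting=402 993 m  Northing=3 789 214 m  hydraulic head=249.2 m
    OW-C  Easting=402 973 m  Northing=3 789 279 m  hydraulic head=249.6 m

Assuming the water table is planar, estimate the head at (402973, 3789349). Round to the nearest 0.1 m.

Differences from OW-A: to OW-B (Δx, Δy, Δh) = (-145, 70, +1.0); to OW-C = (-165, 135, +1.4).
Determinant of the coordinate differences = (-145)·135 − (-165)·70 = -8025.
∂h/∂x = [(+1.0)·135 − (+1.4)·70] / -8025 = -0.004611
∂h/∂y = [(-145)·(+1.4) − (-165)·(+1.0)] / -8025 = +0.004735
h(402973, 3789349) = 248.2 + (-0.004611)·(-165) + (+0.004735)·(205) = 248.2 +0.761 +0.971 = 249.931 m.

249.9 m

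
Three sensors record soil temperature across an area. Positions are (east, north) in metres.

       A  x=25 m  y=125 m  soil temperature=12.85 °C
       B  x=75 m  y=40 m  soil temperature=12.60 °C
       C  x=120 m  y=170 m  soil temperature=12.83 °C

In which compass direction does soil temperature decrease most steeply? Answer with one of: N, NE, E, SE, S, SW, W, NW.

SE

With T = a·x + b·y + c and A as origin, the differences give:
  50·a + (-85)·b = -0.25
  95·a + 45·b = -0.02
Eliminate b (×45 and ×(-85), subtract): 10325·a = -12.950 → a = ∂T/∂x = -0.001254
Back-substitute: b = ∂T/∂y = +0.002203.
Steepest decrease is along −∇f = (+0.001254 E, -0.002203 N) → southeast.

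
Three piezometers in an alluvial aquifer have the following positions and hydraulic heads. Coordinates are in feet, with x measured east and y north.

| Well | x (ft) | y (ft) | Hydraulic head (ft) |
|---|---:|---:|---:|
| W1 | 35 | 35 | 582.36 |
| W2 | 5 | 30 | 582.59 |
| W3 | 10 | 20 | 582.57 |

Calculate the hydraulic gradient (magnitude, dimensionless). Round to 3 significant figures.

Taking W1 as reference: W2−W1 = (-30, -5, +0.23); W3−W1 = (-25, -15, +0.21).
Determinant of the coordinate differences = (-30)·(-15) − (-25)·(-5) = 325.
∂h/∂x = [(+0.23)·(-15) − (+0.21)·(-5)] / 325 = -0.007385
∂h/∂y = [(-30)·(+0.21) − (-25)·(+0.23)] / 325 = -0.001692
|∇h| = √(-0.007385² + -0.001692²) = 0.007576

0.00758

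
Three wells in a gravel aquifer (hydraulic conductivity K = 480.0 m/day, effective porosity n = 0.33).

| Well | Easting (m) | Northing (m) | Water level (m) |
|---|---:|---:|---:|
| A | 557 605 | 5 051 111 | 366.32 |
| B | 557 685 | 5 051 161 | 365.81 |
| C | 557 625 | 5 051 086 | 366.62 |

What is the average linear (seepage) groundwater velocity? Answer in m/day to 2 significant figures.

17 m/day

With h = a·x + b·y + c and A as origin, the differences give:
  80·a + 50·b = -0.51
  20·a + (-25)·b = +0.30
Eliminate b (×(-25) and ×50, subtract): -3000·a = -2.250 → a = ∂h/∂x = +0.0007500
Back-substitute: b = ∂h/∂y = -0.01140.
|∇h| = √(0.0007500² + -0.01140²) = 0.01142
Seepage velocity v = K·i/n = 480.0 × 0.01142 / 0.33 = 16.61 m/day.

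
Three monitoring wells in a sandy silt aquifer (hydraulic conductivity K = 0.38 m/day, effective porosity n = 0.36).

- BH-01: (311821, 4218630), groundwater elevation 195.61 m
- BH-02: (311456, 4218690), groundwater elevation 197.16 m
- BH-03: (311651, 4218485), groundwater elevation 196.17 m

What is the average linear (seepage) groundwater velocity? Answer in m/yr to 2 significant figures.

Three-point gradient (reference BH-01): Δ to BH-02 = (-365, 60, +1.55), Δ to BH-03 = (-170, -145, +0.56).
∂h/∂x = -0.004093, ∂h/∂y = +0.0009362 (det = 63125).
|∇h| = √(-0.004093² + 0.0009362²) = 0.004199
Seepage velocity v = K·i/n = 0.38 × 0.004199 / 0.36 = 0.004432 m/day = 1.619 m/yr.

1.6 m/yr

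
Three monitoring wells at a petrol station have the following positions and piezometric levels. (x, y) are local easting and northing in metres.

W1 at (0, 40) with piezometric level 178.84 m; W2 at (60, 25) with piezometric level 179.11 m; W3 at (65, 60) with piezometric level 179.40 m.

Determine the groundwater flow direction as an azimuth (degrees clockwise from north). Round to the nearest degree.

221°

Taking W1 as reference: W2−W1 = (60, -15, +0.27); W3−W1 = (65, 20, +0.56).
Solve a·Δx + b·Δy = Δh: det = 60·20 − 65·(-15) = 2175.
∂h/∂x = [(+0.27)·20 − (+0.56)·(-15)] / 2175 = +0.006345
∂h/∂y = [60·(+0.56) − 65·(+0.27)] / 2175 = +0.007379
Flow direction (−∇h) has components (-0.006345 E, -0.007379 N).
Azimuth = atan2(E, N) = atan2(-0.006345, -0.007379) = 220.7° ≈ 221°.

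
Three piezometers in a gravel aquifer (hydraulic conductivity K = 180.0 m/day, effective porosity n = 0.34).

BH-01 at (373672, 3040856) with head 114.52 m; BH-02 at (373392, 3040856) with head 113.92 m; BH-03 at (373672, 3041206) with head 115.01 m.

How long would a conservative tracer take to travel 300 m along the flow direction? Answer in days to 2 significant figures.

∂h/∂x = (113.92 − 114.52) / (373392 − 373672) = +0.002143
∂h/∂y = (115.01 − 114.52) / (3041206 − 3040856) = +0.001400
|∇h| = √(0.002143² + 0.001400²) = 0.00256
Seepage velocity v = K·i/n = 180.0 × 0.00256 / 0.34 = 1.355 m/day.
t = 300 / 1.355 = 221.4 days.

220 days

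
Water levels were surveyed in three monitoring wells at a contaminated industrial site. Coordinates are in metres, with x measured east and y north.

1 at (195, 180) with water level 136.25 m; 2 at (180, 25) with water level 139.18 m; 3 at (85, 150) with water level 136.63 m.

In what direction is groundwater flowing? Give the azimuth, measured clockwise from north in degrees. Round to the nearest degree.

Differences from 1: to 2 (Δx, Δy, Δh) = (-15, -155, +2.93); to 3 = (-110, -30, +0.38).
Solve a·Δx + b·Δy = Δh: det = (-15)·(-30) − (-110)·(-155) = -16600.
∂h/∂x = [(+2.93)·(-30) − (+0.38)·(-155)] / -16600 = +0.001747
∂h/∂y = [(-15)·(+0.38) − (-110)·(+2.93)] / -16600 = -0.01907
Flow direction (−∇h) has components (-0.001747 E, +0.01907 N).
Azimuth = atan2(E, N) = atan2(-0.001747, +0.01907) = 354.8° ≈ 355°.

355°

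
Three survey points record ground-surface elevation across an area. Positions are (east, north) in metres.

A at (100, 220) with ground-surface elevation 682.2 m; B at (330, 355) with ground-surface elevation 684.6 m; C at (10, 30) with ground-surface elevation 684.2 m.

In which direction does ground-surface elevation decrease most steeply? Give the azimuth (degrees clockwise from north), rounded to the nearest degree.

With z = a·x + b·y + c and A as origin, the differences give:
  230·a + 135·b = +2.4
  (-90)·a + (-190)·b = +2.0
Eliminate b (×(-190) and ×135, subtract): -31550·a = -726.00 → a = ∂z/∂x = +0.02301
Back-substitute: b = ∂z/∂y = -0.02143.
Steepest decrease is along −∇f: components (-0.02301 E, +0.02143 N).
Azimuth = atan2(-0.02301, +0.02143) = 313.0° ≈ 313°.

313°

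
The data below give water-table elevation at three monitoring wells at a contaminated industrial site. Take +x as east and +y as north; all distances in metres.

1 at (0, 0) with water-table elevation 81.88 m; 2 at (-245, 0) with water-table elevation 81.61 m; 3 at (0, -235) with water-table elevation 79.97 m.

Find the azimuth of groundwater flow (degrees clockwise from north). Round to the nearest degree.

∂h/∂x = (81.61 − 81.88) / (-245 − 0) = +0.001102
∂h/∂y = (79.97 − 81.88) / (-235 − 0) = +0.008128
Flow direction (−∇h) has components (-0.001102 E, -0.008128 N).
Azimuth = atan2(E, N) = atan2(-0.001102, -0.008128) = 187.7° ≈ 188°.

188°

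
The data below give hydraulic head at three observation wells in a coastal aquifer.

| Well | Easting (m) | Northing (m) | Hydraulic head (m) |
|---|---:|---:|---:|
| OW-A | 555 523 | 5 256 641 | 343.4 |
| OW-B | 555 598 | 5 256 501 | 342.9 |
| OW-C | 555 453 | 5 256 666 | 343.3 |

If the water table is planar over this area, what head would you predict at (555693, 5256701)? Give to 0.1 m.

344.3 m

With h = a·x + b·y + c and OW-A as origin, the differences give:
  75·a + (-140)·b = -0.5
  (-70)·a + 25·b = -0.1
Eliminate b (×25 and ×(-140), subtract): -7925·a = -26.50 → a = ∂h/∂x = +0.003344
Back-substitute: b = ∂h/∂y = +0.005363.
h(555693, 5256701) = 343.4 + (+0.003344)·(170) + (+0.005363)·(60) = 343.4 +0.568 +0.322 = 344.290 m.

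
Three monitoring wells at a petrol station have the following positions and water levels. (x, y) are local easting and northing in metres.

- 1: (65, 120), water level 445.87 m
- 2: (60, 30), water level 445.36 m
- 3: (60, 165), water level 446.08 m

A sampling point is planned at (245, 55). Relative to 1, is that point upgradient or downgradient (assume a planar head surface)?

upgradient

Taking 1 as reference: 2−1 = (-5, -90, -0.51); 3−1 = (-5, 45, +0.21).
Solve a·Δx + b·Δy = Δh: det = (-5)·45 − (-5)·(-90) = -675.
∂h/∂x = [(-0.51)·45 − (+0.21)·(-90)] / -675 = +0.006000
∂h/∂y = [(-5)·(+0.21) − (-5)·(-0.51)] / -675 = +0.005333
Head at (245, 55) = 445.87 + (+0.006000)·(180) + (+0.005333)·(-65) = 446.60 m.
That is higher than the 445.87 m at 1, so the point is upgradient.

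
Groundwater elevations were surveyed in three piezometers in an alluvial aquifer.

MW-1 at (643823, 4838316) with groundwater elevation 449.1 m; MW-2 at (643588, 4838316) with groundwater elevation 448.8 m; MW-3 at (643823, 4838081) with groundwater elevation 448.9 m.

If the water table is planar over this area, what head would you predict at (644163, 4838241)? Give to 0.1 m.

∂h/∂x = (448.8 − 449.1) / (643588 − 643823) = +0.001277
∂h/∂y = (448.9 − 449.1) / (4838081 − 4838316) = +0.0008511
h(644163, 4838241) = 449.1 + (+0.001277)·(340) + (+0.0008511)·(-75) = 449.1 +0.434 -0.064 = 449.470 m.

449.5 m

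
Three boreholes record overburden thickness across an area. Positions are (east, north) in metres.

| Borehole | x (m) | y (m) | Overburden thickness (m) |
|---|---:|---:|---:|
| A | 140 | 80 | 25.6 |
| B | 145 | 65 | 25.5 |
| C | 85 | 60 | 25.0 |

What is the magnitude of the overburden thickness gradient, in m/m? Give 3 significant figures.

Three-point gradient (reference A): Δ to B = (5, -15, -0.1), Δ to C = (-55, -20, -0.6).
∂d/∂x = +0.007568, ∂d/∂y = +0.009189 (det = -925).
|∇f| = √(0.007568² + 0.009189²) = 0.0119 m/m

0.0119 m/m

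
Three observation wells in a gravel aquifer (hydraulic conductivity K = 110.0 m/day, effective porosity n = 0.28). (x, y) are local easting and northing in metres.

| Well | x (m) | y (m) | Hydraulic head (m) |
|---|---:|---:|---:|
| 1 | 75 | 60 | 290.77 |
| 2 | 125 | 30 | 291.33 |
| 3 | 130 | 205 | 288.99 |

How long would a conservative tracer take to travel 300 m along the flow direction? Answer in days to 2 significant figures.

Taking 1 as reference: 2−1 = (50, -30, +0.56); 3−1 = (55, 145, -1.78).
Solve a·Δx + b·Δy = Δh: det = 50·145 − 55·(-30) = 8900.
∂h/∂x = [(+0.56)·145 − (-1.78)·(-30)] / 8900 = +0.003124
∂h/∂y = [50·(-1.78) − 55·(+0.56)] / 8900 = -0.01346
|∇h| = √(0.003124² + -0.01346²) = 0.01382
Seepage velocity v = K·i/n = 110.0 × 0.01382 / 0.28 = 5.429 m/day.
t = 300 / 5.429 = 55.26 days.

55 days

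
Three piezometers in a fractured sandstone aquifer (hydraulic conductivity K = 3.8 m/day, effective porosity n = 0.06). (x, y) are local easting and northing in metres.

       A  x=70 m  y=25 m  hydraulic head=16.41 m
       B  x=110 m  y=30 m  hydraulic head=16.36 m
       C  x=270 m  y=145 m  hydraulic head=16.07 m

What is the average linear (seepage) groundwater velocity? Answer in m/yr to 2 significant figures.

34 m/yr

Taking A as reference: B−A = (40, 5, -0.05); C−A = (200, 120, -0.34).
Solve a·Δx + b·Δy = Δh: det = 40·120 − 200·5 = 3800.
∂h/∂x = [(-0.05)·120 − (-0.34)·5] / 3800 = -0.001132
∂h/∂y = [40·(-0.34) − 200·(-0.05)] / 3800 = -0.0009474
|∇h| = √(-0.001132² + -0.0009474²) = 0.001476
Seepage velocity v = K·i/n = 3.8 × 0.001476 / 0.06 = 0.09348 m/day = 34.14 m/yr.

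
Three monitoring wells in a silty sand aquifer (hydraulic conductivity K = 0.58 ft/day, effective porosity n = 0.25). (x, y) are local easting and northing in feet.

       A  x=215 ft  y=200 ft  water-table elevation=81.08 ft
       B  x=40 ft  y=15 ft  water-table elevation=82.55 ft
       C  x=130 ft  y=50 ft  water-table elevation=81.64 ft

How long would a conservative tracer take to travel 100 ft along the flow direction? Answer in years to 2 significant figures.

With h = a·x + b·y + c and A as origin, the differences give:
  (-175)·a + (-185)·b = +1.47
  (-85)·a + (-150)·b = +0.56
Eliminate b (×(-150) and ×(-185), subtract): 10525·a = -116.900 → a = ∂h/∂x = -0.01111
Back-substitute: b = ∂h/∂y = +0.002561.
|∇h| = √(-0.01111² + 0.002561²) = 0.0114
Seepage velocity v = K·i/n = 0.58 × 0.0114 / 0.25 = 0.02645 ft/day.
t = 100 / 0.02645 = 3781 days = 10.4 years.

10 years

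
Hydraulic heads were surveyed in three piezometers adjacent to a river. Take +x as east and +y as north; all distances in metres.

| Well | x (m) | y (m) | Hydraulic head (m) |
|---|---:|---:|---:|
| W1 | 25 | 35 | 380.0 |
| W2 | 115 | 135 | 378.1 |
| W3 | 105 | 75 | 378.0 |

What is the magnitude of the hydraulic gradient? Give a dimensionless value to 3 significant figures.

0.0289

Three-point gradient (reference W1): Δ to W2 = (90, 100, -1.9), Δ to W3 = (80, 40, -2.0).
∂h/∂x = -0.02818, ∂h/∂y = +0.006364 (det = -4400).
|∇h| = √(-0.02818² + 0.006364²) = 0.02889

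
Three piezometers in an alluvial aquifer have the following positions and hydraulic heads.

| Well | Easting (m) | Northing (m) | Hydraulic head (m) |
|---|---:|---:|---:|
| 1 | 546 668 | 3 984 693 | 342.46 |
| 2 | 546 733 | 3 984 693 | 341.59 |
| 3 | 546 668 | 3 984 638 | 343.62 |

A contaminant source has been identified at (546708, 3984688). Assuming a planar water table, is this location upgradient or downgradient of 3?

∂h/∂x = (341.59 − 342.46) / (546733 − 546668) = -0.01338
∂h/∂y = (343.62 − 342.46) / (3984638 − 3984693) = -0.02109
Head at (546708, 3984688) = 342.46 + (-0.01338)·(40) + (-0.02109)·(-5) = 342.03 m.
That is lower than the 343.62 m at 3, so the point is downgradient.

downgradient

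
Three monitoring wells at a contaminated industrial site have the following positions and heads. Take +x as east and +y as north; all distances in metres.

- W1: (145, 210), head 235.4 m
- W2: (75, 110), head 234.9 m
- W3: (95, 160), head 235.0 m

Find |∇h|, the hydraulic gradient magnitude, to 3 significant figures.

Differences from W1: to W2 (Δx, Δy, Δh) = (-70, -100, -0.5); to W3 = (-50, -50, -0.4).
Determinant of the coordinate differences = (-70)·(-50) − (-50)·(-100) = -1500.
∂h/∂x = [(-0.5)·(-50) − (-0.4)·(-100)] / -1500 = +0.01000
∂h/∂y = [(-70)·(-0.4) − (-50)·(-0.5)] / -1500 = -0.002000
|∇h| = √(0.01000² + -0.002000²) = 0.0102

0.0102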